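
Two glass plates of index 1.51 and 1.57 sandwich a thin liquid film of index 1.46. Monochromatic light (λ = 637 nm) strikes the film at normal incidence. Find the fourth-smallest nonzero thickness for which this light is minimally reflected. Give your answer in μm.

0.873 μm

Top surface (1.51 → 1.46): reflection off a lower-index medium gives no phase shift.
Bottom surface (1.46 → 1.57): reflection off a higher-index medium gives a half-wave phase shift.
Exactly one π shift → a net half-wave offset.
With one net inversion, destructive interference in reflection requires 2 n t = m λ.
The fourth-smallest nonzero thickness corresponds to m = 4: t = m λ / (2 n) = 4.00 × 637 / (2 × 1.46) = 873 nm.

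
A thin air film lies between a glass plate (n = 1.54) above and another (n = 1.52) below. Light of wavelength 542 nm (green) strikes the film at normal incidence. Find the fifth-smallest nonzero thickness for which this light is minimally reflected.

1355 nm

Ray reflecting at the top interface goes from n = 1.54 toward n = 1.0: no phase shift.
Ray reflecting at the bottom interface goes from n = 1.0 toward n = 1.52: a half-wave phase shift.
Net: one phase inversion between the two reflected rays.
So the condition for destructive reflection is 2 n t = m λ.
The fifth-smallest nonzero thickness corresponds to m = 5: t = m λ / (2 n) = 5.00 × 542 / (2 × 1.0) = 1355 nm.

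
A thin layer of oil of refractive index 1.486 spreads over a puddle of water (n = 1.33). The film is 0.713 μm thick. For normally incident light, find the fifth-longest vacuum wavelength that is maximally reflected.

Top surface (1.0 → 1.486): reflection off a higher-index medium gives a half-wave phase shift.
At the lower boundary (n = 1.486 to n = 1.33) the reflected ray undergoes no phase shift.
The two reflections differ by half a wavelength.
With one net inversion, constructive interference in reflection requires 2 n t = (m + ½) λ.
λ = 2 n t / (m + ½). The fifth-longest wavelength is m = 4: λ = 2 × 1.486 × 713 / 4.50 = 471 nm.

471 nm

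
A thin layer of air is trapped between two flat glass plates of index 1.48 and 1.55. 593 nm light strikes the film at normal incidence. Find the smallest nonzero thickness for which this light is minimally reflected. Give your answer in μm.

0.297 μm

Top surface (1.48 → 1.0): reflection off a lower-index medium gives no phase shift.
Bottom surface (1.0 → 1.55): reflection off a higher-index medium gives a half-wave phase shift.
Exactly one π shift → a net half-wave offset.
So the condition for destructive reflection is 2 n t = m λ.
The smallest nonzero thickness corresponds to m = 1: t = m λ / (2 n) = 1.00 × 593 / (2 × 1.0) = 297 nm.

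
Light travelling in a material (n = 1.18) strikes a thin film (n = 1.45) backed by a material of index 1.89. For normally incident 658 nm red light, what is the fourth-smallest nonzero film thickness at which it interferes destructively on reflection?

794 nm

Ray reflecting at the top interface goes from n = 1.18 toward n = 1.45: a half-wave phase shift.
Bottom surface (1.45 → 1.89): reflection off a higher-index medium gives a half-wave phase shift.
The two reflections carry the same phase change, so no net offset.
With no net inversion, destructive interference in reflection requires 2 n t = (m + ½) λ.
The fourth-smallest nonzero thickness corresponds to m = 3: t = (m + ½) λ / (2 n) = 3.50 × 658 / (2 × 1.45) = 794 nm.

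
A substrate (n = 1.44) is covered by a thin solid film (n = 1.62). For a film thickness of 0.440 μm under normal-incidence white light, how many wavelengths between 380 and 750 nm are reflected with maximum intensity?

2

Ray reflecting at the top interface goes from n = 1.0 toward n = 1.62: a half-wave phase shift.
Bottom surface (1.62 → 1.44): reflection off a lower-index medium gives no phase shift.
Exactly one π shift → a net half-wave offset.
So the condition for constructive reflection is 2 n t = (m + ½) λ.
λ = 2 n t / (m + ½) = 1426 / (m + ½) nm.
m=1: 950 nm (IR); m=2: 570 nm (visible); m=3: 407 nm (visible); m=4: 317 nm (UV).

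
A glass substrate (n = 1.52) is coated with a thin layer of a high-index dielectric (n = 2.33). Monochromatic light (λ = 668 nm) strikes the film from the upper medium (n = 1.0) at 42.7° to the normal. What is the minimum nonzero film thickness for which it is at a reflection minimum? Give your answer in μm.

Top surface (1.0 → 2.33): reflection off a higher-index medium gives a half-wave phase shift.
At the lower boundary (n = 2.33 to n = 1.52) the reflected ray undergoes no phase shift.
The two reflections differ by half a wavelength.
For minimum reflection here: 2 n t cos θ_r = m λ.
Snell's law: 1.0 sin 42.7° = 2.33 sin θ_r → sin θ_r = 0.291, cos θ_r = 0.957.
Minimum nonzero at m = 1: t = λ / (2 n cos θ_r) = 668 / (2 × 2.33 × 0.957) = 150 nm.

0.150 μm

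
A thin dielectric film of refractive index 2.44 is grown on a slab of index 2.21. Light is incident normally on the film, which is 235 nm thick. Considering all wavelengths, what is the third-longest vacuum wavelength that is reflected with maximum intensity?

459 nm

Top surface (1.0 → 2.44): reflection off a higher-index medium gives a half-wave phase shift.
Ray reflecting at the bottom interface goes from n = 2.44 toward n = 2.21: no phase shift.
The two reflections differ by half a wavelength.
So the condition for constructive reflection is 2 n t = (m + ½) λ.
λ = 2 n t / (m + ½). The third-longest wavelength is m = 2: λ = 2 × 2.44 × 235 / 2.50 = 459 nm.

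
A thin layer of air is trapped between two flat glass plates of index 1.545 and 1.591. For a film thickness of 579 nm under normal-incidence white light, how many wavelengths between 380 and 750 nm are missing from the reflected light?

Top surface (1.545 → 1.0): reflection off a lower-index medium gives no phase shift.
Ray reflecting at the bottom interface goes from n = 1.0 toward n = 1.591: a half-wave phase shift.
Net: one phase inversion between the two reflected rays.
For weak reflection here: 2 n t = m λ.
λ = 2 n t / m = 1158 / m nm.
m=1: 1158 nm (IR); m=2: 579 nm (visible); m=3: 386 nm (visible); m=4: 290 nm (UV).

2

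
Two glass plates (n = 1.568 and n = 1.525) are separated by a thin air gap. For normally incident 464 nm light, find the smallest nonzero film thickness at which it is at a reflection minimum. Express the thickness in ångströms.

2320 Å

At the upper boundary (n = 1.568 to n = 1.0) the reflected ray undergoes no phase shift.
At the lower boundary (n = 1.0 to n = 1.525) the reflected ray undergoes a half-wave phase shift.
Exactly one π shift → a net half-wave offset.
So the condition for destructive reflection is 2 n t = m λ.
Minimum nonzero at m = 1: t = λ / (2 n) = 464 / (2 × 1.0) = 232 nm.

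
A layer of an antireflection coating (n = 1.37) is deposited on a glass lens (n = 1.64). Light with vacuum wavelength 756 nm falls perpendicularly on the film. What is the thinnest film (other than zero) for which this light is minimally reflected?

At the upper boundary (n = 1.0 to n = 1.37) the reflected ray undergoes a half-wave phase shift.
Ray reflecting at the bottom interface goes from n = 1.37 toward n = 1.64: a half-wave phase shift.
Net: no relative phase inversion (both shifts match).
For weak reflection here: 2 n t = (m + ½) λ.
Minimum at m = 0: t = λ / (4 n) = 756 / (4 × 1.37) = 138 nm.

138 nm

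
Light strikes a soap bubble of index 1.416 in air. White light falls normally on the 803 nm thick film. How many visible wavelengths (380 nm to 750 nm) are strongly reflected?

Ray reflecting at the top interface goes from n = 1.0 toward n = 1.416: a half-wave phase shift.
Ray reflecting at the bottom interface goes from n = 1.416 toward n = 1.0: no phase shift.
Net: one phase inversion between the two reflected rays.
So the condition for constructive reflection is 2 n t = (m + ½) λ.
λ = 2 n t / (m + ½) = 2274 / (m + ½) nm.
m=2: 910 nm (IR); m=3: 650 nm (visible); m=4: 505 nm (visible); m=5: 413 nm (visible); m=6: 350 nm (UV).

3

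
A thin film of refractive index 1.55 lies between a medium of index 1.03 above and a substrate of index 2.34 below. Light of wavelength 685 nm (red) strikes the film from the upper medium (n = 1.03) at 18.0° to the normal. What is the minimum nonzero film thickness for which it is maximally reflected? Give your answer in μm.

At the upper boundary (n = 1.03 to n = 1.55) the reflected ray undergoes a half-wave phase shift.
At the lower boundary (n = 1.55 to n = 2.34) the reflected ray undergoes a half-wave phase shift.
Net: no relative phase inversion (both shifts match).
With no net inversion, constructive interference in reflection requires 2 n t cos θ_r = m λ.
Snell's law: 1.03 sin 18.0° = 1.55 sin θ_r → sin θ_r = 0.205, cos θ_r = 0.979.
Minimum nonzero at m = 1: t = λ / (2 n cos θ_r) = 685 / (2 × 1.55 × 0.979) = 226 nm.

0.226 μm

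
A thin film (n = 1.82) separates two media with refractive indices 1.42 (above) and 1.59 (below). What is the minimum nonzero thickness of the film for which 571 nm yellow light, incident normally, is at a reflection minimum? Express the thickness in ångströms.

Ray reflecting at the top interface goes from n = 1.42 toward n = 1.82: a half-wave phase shift.
Bottom surface (1.82 → 1.59): reflection off a lower-index medium gives no phase shift.
Exactly one π shift → a net half-wave offset.
With one net inversion, destructive interference in reflection requires 2 n t = m λ.
Minimum nonzero at m = 1: t = λ / (2 n) = 571 / (2 × 1.82) = 157 nm.

1569 Å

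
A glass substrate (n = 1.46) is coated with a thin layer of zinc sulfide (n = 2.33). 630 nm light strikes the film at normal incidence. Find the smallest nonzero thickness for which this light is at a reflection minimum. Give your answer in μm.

0.135 μm

At the upper boundary (n = 1.0 to n = 2.33) the reflected ray undergoes a half-wave phase shift.
At the lower boundary (n = 2.33 to n = 1.46) the reflected ray undergoes no phase shift.
Exactly one π shift → a net half-wave offset.
For dark reflection here: 2 n t = m λ.
The smallest nonzero thickness corresponds to m = 1: t = m λ / (2 n) = 1.00 × 630 / (2 × 2.33) = 135 nm.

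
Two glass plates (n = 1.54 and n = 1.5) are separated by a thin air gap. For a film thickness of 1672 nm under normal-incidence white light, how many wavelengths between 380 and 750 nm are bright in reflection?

5

Ray reflecting at the top interface goes from n = 1.54 toward n = 1.0: no phase shift.
At the lower boundary (n = 1.0 to n = 1.5) the reflected ray undergoes a half-wave phase shift.
Exactly one π shift → a net half-wave offset.
So the condition for constructive reflection is 2 n t = (m + ½) λ.
λ = 2 n t / (m + ½) = 3344 / (m + ½) nm.
m=3: 955 nm (IR); m=4: 743 nm (visible); m=5: 608 nm (visible); m=6: 514 nm (visible); m=7: 446 nm (visible); m=8: 393 nm (visible); m=9: 352 nm (UV).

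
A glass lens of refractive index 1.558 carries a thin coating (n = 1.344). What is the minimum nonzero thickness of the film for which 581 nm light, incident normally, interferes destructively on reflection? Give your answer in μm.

0.108 μm

At the upper boundary (n = 1.0 to n = 1.344) the reflected ray undergoes a half-wave phase shift.
Ray reflecting at the bottom interface goes from n = 1.344 toward n = 1.558: a half-wave phase shift.
The two reflections carry the same phase change, so no net offset.
For weak reflection here: 2 n t = (m + ½) λ.
Minimum at m = 0: t = λ / (4 n) = 581 / (4 × 1.344) = 108 nm.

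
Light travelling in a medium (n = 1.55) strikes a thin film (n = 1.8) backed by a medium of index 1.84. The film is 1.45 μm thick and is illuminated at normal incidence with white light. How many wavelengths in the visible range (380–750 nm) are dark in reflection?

At the upper boundary (n = 1.55 to n = 1.8) the reflected ray undergoes a half-wave phase shift.
At the lower boundary (n = 1.8 to n = 1.84) the reflected ray undergoes a half-wave phase shift.
Zero or two π shifts → no net half-wave offset.
So the condition for destructive reflection is 2 n t = (m + ½) λ.
λ = 2 n t / (m + ½) = 5220 / (m + ½) nm.
m=6: 803 nm (IR); m=7: 696 nm (visible); m=8: 614 nm (visible); m=9: 549 nm (visible); m=10: 497 nm (visible); m=11: 454 nm (visible); m=12: 418 nm (visible); m=13: 387 nm (visible); m=14: 360 nm (UV).

7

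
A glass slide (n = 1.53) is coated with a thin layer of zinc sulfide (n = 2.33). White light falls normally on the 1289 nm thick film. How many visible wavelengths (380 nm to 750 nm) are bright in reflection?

Top surface (1.0 → 2.33): reflection off a higher-index medium gives a half-wave phase shift.
Ray reflecting at the bottom interface goes from n = 2.33 toward n = 1.53: no phase shift.
Net: one phase inversion between the two reflected rays.
For strong reflection here: 2 n t = (m + ½) λ.
λ = 2 n t / (m + ½) = 6007 / (m + ½) nm.
m=7: 801 nm (IR); m=8: 707 nm (visible); m=9: 632 nm (visible); m=10: 572 nm (visible); m=11: 522 nm (visible); m=12: 481 nm (visible); m=13: 445 nm (visible); m=14: 414 nm (visible); m=15: 388 nm (visible); m=16: 364 nm (UV).

8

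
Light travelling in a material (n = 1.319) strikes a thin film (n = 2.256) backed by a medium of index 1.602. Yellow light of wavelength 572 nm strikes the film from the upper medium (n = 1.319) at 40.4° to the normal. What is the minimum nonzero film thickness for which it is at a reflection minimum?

137 nm

Ray reflecting at the top interface goes from n = 1.319 toward n = 2.256: a half-wave phase shift.
At the lower boundary (n = 2.256 to n = 1.602) the reflected ray undergoes no phase shift.
The two reflections differ by half a wavelength.
So the condition for destructive reflection is 2 n t cos θ_r = m λ.
Snell's law: 1.319 sin 40.4° = 2.256 sin θ_r → sin θ_r = 0.379, cos θ_r = 0.925.
Minimum nonzero at m = 1: t = λ / (2 n cos θ_r) = 572 / (2 × 2.256 × 0.925) = 137 nm.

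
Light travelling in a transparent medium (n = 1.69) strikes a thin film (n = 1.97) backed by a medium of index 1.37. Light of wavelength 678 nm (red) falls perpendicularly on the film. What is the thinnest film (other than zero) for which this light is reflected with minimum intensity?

172 nm

Ray reflecting at the top interface goes from n = 1.69 toward n = 1.97: a half-wave phase shift.
Ray reflecting at the bottom interface goes from n = 1.97 toward n = 1.37: no phase shift.
Net: one phase inversion between the two reflected rays.
With one net inversion, destructive interference in reflection requires 2 n t = m λ.
Minimum nonzero at m = 1: t = λ / (2 n) = 678 / (2 × 1.97) = 172 nm.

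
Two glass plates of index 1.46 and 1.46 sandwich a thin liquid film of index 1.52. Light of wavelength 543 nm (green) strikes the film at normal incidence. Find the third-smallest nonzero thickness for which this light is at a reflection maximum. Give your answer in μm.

At the upper boundary (n = 1.46 to n = 1.52) the reflected ray undergoes a half-wave phase shift.
Bottom surface (1.52 → 1.46): reflection off a lower-index medium gives no phase shift.
The two reflections differ by half a wavelength.
So the condition for constructive reflection is 2 n t = (m + ½) λ.
The third-smallest nonzero thickness corresponds to m = 2: t = (m + ½) λ / (2 n) = 2.50 × 543 / (2 × 1.52) = 447 nm.

0.447 μm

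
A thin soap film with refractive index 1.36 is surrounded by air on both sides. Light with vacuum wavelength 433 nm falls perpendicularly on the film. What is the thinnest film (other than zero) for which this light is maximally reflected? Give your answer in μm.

0.0796 μm

At the upper boundary (n = 1.0 to n = 1.36) the reflected ray undergoes a half-wave phase shift.
Bottom surface (1.36 → 1.0): reflection off a lower-index medium gives no phase shift.
Net: one phase inversion between the two reflected rays.
With one net inversion, constructive interference in reflection requires 2 n t = (m + ½) λ.
Minimum at m = 0: t = λ / (4 n) = 433 / (4 × 1.36) = 79.6 nm.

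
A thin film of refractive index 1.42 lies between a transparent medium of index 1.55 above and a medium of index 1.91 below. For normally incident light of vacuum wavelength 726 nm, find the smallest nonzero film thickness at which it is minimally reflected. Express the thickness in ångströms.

2556 Å

Top surface (1.55 → 1.42): reflection off a lower-index medium gives no phase shift.
Ray reflecting at the bottom interface goes from n = 1.42 toward n = 1.91: a half-wave phase shift.
Exactly one π shift → a net half-wave offset.
With one net inversion, destructive interference in reflection requires 2 n t = m λ.
Minimum nonzero at m = 1: t = λ / (2 n) = 726 / (2 × 1.42) = 256 nm.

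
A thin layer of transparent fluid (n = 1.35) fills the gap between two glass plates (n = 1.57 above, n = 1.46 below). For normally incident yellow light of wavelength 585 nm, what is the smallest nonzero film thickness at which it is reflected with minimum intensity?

217 nm

Ray reflecting at the top interface goes from n = 1.57 toward n = 1.35: no phase shift.
Bottom surface (1.35 → 1.46): reflection off a higher-index medium gives a half-wave phase shift.
The two reflections differ by half a wavelength.
So the condition for destructive reflection is 2 n t = m λ.
The smallest nonzero thickness corresponds to m = 1: t = m λ / (2 n) = 1.00 × 585 / (2 × 1.35) = 217 nm.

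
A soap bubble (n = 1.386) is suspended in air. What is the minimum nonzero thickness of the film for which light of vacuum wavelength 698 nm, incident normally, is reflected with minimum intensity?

At the upper boundary (n = 1.0 to n = 1.386) the reflected ray undergoes a half-wave phase shift.
Ray reflecting at the bottom interface goes from n = 1.386 toward n = 1.0: no phase shift.
The two reflections differ by half a wavelength.
For weak reflection here: 2 n t = m λ.
Minimum nonzero at m = 1: t = λ / (2 n) = 698 / (2 × 1.386) = 252 nm.

252 nm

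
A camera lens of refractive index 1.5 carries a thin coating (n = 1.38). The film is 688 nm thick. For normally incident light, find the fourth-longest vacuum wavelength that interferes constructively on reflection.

Top surface (1.0 → 1.38): reflection off a higher-index medium gives a half-wave phase shift.
At the lower boundary (n = 1.38 to n = 1.5) the reflected ray undergoes a half-wave phase shift.
The two reflections carry the same phase change, so no net offset.
With no net inversion, constructive interference in reflection requires 2 n t = m λ.
λ = 2 n t / m. The fourth-longest wavelength is m = 4: λ = 2 × 1.38 × 688 / 4.00 = 475 nm.

475 nm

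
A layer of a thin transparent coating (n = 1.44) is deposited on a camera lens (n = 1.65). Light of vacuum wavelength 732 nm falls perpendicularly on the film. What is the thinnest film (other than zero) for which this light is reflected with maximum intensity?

Top surface (1.0 → 1.44): reflection off a higher-index medium gives a half-wave phase shift.
Bottom surface (1.44 → 1.65): reflection off a higher-index medium gives a half-wave phase shift.
Net: no relative phase inversion (both shifts match).
So the condition for constructive reflection is 2 n t = m λ.
Minimum nonzero at m = 1: t = λ / (2 n) = 732 / (2 × 1.44) = 254 nm.

254 nm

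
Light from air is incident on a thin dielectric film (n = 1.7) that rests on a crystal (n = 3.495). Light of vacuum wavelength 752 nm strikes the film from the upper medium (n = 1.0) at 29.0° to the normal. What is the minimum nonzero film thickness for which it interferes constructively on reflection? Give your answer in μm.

Ray reflecting at the top interface goes from n = 1.0 toward n = 1.7: a half-wave phase shift.
Bottom surface (1.7 → 3.495): reflection off a higher-index medium gives a half-wave phase shift.
Zero or two π shifts → no net half-wave offset.
So the condition for constructive reflection is 2 n t cos θ_r = m λ.
Snell's law: 1.0 sin 29.0° = 1.7 sin θ_r → sin θ_r = 0.285, cos θ_r = 0.958.
Minimum nonzero at m = 1: t = λ / (2 n cos θ_r) = 752 / (2 × 1.7 × 0.958) = 231 nm.

0.231 μm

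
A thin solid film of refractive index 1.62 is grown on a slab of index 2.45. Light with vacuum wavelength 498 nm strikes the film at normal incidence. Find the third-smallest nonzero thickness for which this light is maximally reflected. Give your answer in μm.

0.461 μm

At the upper boundary (n = 1.0 to n = 1.62) the reflected ray undergoes a half-wave phase shift.
Ray reflecting at the bottom interface goes from n = 1.62 toward n = 2.45: a half-wave phase shift.
The two reflections carry the same phase change, so no net offset.
So the condition for constructive reflection is 2 n t = m λ.
The third-smallest nonzero thickness corresponds to m = 3: t = m λ / (2 n) = 3.00 × 498 / (2 × 1.62) = 461 nm.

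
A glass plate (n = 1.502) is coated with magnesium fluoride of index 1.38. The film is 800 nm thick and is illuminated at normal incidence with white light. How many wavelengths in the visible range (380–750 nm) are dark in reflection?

Top surface (1.0 → 1.38): reflection off a higher-index medium gives a half-wave phase shift.
Ray reflecting at the bottom interface goes from n = 1.38 toward n = 1.502: a half-wave phase shift.
Net: no relative phase inversion (both shifts match).
For minimum reflection here: 2 n t = (m + ½) λ.
λ = 2 n t / (m + ½) = 2208 / (m + ½) nm.
m=2: 883 nm (IR); m=3: 631 nm (visible); m=4: 491 nm (visible); m=5: 401 nm (visible); m=6: 340 nm (UV).

3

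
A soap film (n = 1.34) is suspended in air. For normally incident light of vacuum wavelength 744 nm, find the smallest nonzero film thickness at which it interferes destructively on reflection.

278 nm

At the upper boundary (n = 1.0 to n = 1.34) the reflected ray undergoes a half-wave phase shift.
At the lower boundary (n = 1.34 to n = 1.0) the reflected ray undergoes no phase shift.
Net: one phase inversion between the two reflected rays.
So the condition for destructive reflection is 2 n t = m λ.
Minimum nonzero at m = 1: t = λ / (2 n) = 744 / (2 × 1.34) = 278 nm.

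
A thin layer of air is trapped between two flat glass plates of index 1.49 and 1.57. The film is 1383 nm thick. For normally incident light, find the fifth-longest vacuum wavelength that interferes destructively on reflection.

Top surface (1.49 → 1.0): reflection off a lower-index medium gives no phase shift.
Bottom surface (1.0 → 1.57): reflection off a higher-index medium gives a half-wave phase shift.
Exactly one π shift → a net half-wave offset.
With one net inversion, destructive interference in reflection requires 2 n t = m λ.
λ = 2 n t / m. The fifth-longest wavelength is m = 5: λ = 2 × 1.0 × 1383 / 5.00 = 553 nm.

553 nm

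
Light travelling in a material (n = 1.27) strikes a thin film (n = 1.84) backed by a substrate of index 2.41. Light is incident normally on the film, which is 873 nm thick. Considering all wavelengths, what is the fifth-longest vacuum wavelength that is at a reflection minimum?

714 nm

At the upper boundary (n = 1.27 to n = 1.84) the reflected ray undergoes a half-wave phase shift.
At the lower boundary (n = 1.84 to n = 2.41) the reflected ray undergoes a half-wave phase shift.
Net: no relative phase inversion (both shifts match).
For dark reflection here: 2 n t = (m + ½) λ.
λ = 2 n t / (m + ½). The fifth-longest wavelength is m = 4: λ = 2 × 1.84 × 873 / 4.50 = 714 nm.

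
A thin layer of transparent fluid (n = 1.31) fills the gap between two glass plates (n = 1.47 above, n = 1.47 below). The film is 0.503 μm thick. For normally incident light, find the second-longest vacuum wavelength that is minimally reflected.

At the upper boundary (n = 1.47 to n = 1.31) the reflected ray undergoes no phase shift.
Ray reflecting at the bottom interface goes from n = 1.31 toward n = 1.47: a half-wave phase shift.
Net: one phase inversion between the two reflected rays.
With one net inversion, destructive interference in reflection requires 2 n t = m λ.
λ = 2 n t / m. The second-longest wavelength is m = 2: λ = 2 × 1.31 × 503 / 2.00 = 659 nm.

659 nm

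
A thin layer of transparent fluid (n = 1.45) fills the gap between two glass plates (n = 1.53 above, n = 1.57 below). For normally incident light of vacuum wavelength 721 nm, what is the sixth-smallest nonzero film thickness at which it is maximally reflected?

1367 nm

Ray reflecting at the top interface goes from n = 1.53 toward n = 1.45: no phase shift.
Ray reflecting at the bottom interface goes from n = 1.45 toward n = 1.57: a half-wave phase shift.
Exactly one π shift → a net half-wave offset.
For strong reflection here: 2 n t = (m + ½) λ.
The sixth-smallest nonzero thickness corresponds to m = 5: t = (m + ½) λ / (2 n) = 5.50 × 721 / (2 × 1.45) = 1367 nm.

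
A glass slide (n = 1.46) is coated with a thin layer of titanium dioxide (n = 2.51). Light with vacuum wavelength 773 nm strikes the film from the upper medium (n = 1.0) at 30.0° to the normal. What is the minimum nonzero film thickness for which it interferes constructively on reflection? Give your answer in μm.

At the upper boundary (n = 1.0 to n = 2.51) the reflected ray undergoes a half-wave phase shift.
Ray reflecting at the bottom interface goes from n = 2.51 toward n = 1.46: no phase shift.
Exactly one π shift → a net half-wave offset.
So the condition for constructive reflection is 2 n t cos θ_r = (m + ½) λ.
Snell's law: 1.0 sin 30.0° = 2.51 sin θ_r → sin θ_r = 0.199, cos θ_r = 0.980.
Minimum at m = 0: t = λ / (4 n cos θ_r) = 773 / (4 × 2.51 × 0.980) = 78.6 nm.

0.0786 μm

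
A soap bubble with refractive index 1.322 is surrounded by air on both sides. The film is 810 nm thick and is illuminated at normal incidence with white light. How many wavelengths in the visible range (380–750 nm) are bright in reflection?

3

Top surface (1.0 → 1.322): reflection off a higher-index medium gives a half-wave phase shift.
Bottom surface (1.322 → 1.0): reflection off a lower-index medium gives no phase shift.
Net: one phase inversion between the two reflected rays.
For bright reflection here: 2 n t = (m + ½) λ.
λ = 2 n t / (m + ½) = 2142 / (m + ½) nm.
m=2: 857 nm (IR); m=3: 612 nm (visible); m=4: 476 nm (visible); m=5: 389 nm (visible); m=6: 329 nm (UV).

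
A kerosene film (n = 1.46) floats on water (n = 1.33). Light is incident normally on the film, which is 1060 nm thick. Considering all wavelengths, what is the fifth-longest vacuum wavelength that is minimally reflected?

At the upper boundary (n = 1.0 to n = 1.46) the reflected ray undergoes a half-wave phase shift.
Bottom surface (1.46 → 1.33): reflection off a lower-index medium gives no phase shift.
The two reflections differ by half a wavelength.
So the condition for destructive reflection is 2 n t = m λ.
λ = 2 n t / m. The fifth-longest wavelength is m = 5: λ = 2 × 1.46 × 1060 / 5.00 = 619 nm.

619 nm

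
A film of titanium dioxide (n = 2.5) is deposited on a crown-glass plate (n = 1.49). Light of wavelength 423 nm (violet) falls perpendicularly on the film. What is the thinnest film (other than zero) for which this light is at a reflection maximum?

Ray reflecting at the top interface goes from n = 1.0 toward n = 2.5: a half-wave phase shift.
At the lower boundary (n = 2.5 to n = 1.49) the reflected ray undergoes no phase shift.
Net: one phase inversion between the two reflected rays.
With one net inversion, constructive interference in reflection requires 2 n t = (m + ½) λ.
Minimum at m = 0: t = λ / (4 n) = 423 / (4 × 2.5) = 42.3 nm.

42.3 nm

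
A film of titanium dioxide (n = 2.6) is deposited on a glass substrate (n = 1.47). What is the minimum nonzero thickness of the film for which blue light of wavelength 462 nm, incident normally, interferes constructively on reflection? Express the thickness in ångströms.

At the upper boundary (n = 1.0 to n = 2.6) the reflected ray undergoes a half-wave phase shift.
Bottom surface (2.6 → 1.47): reflection off a lower-index medium gives no phase shift.
Exactly one π shift → a net half-wave offset.
For bright reflection here: 2 n t = (m + ½) λ.
Minimum at m = 0: t = λ / (4 n) = 462 / (4 × 2.6) = 44.4 nm.

444 Å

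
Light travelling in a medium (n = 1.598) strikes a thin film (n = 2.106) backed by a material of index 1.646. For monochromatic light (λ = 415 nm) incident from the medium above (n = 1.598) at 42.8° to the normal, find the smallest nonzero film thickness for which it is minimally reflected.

Ray reflecting at the top interface goes from n = 1.598 toward n = 2.106: a half-wave phase shift.
At the lower boundary (n = 2.106 to n = 1.646) the reflected ray undergoes no phase shift.
The two reflections differ by half a wavelength.
For minimum reflection here: 2 n t cos θ_r = m λ.
Snell's law: 1.598 sin 42.8° = 2.106 sin θ_r → sin θ_r = 0.516, cos θ_r = 0.857.
Minimum nonzero at m = 1: t = λ / (2 n cos θ_r) = 415 / (2 × 2.106 × 0.857) = 115 nm.

115 nm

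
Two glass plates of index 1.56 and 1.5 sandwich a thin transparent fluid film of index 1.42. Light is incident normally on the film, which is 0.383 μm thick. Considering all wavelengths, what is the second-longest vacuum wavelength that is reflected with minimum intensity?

Ray reflecting at the top interface goes from n = 1.56 toward n = 1.42: no phase shift.
Bottom surface (1.42 → 1.5): reflection off a higher-index medium gives a half-wave phase shift.
Net: one phase inversion between the two reflected rays.
For dark reflection here: 2 n t = m λ.
λ = 2 n t / m. The second-longest wavelength is m = 2: λ = 2 × 1.42 × 383 / 2.00 = 544 nm.

544 nm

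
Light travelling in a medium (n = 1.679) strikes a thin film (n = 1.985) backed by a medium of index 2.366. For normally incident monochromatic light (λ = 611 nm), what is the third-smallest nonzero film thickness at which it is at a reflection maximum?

Top surface (1.679 → 1.985): reflection off a higher-index medium gives a half-wave phase shift.
At the lower boundary (n = 1.985 to n = 2.366) the reflected ray undergoes a half-wave phase shift.
The two reflections carry the same phase change, so no net offset.
For maximum reflection here: 2 n t = m λ.
The third-smallest nonzero thickness corresponds to m = 3: t = m λ / (2 n) = 3.00 × 611 / (2 × 1.985) = 462 nm.

462 nm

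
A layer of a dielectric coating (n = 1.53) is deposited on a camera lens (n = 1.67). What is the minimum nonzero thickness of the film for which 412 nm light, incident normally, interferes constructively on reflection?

Top surface (1.0 → 1.53): reflection off a higher-index medium gives a half-wave phase shift.
At the lower boundary (n = 1.53 to n = 1.67) the reflected ray undergoes a half-wave phase shift.
Net: no relative phase inversion (both shifts match).
With no net inversion, constructive interference in reflection requires 2 n t = m λ.
Minimum nonzero at m = 1: t = λ / (2 n) = 412 / (2 × 1.53) = 135 nm.

135 nm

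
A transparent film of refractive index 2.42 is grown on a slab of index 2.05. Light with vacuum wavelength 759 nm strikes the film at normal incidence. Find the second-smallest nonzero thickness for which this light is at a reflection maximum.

235 nm

Top surface (1.0 → 2.42): reflection off a higher-index medium gives a half-wave phase shift.
At the lower boundary (n = 2.42 to n = 2.05) the reflected ray undergoes no phase shift.
The two reflections differ by half a wavelength.
With one net inversion, constructive interference in reflection requires 2 n t = (m + ½) λ.
The second-smallest nonzero thickness corresponds to m = 1: t = (m + ½) λ / (2 n) = 1.50 × 759 / (2 × 2.42) = 235 nm.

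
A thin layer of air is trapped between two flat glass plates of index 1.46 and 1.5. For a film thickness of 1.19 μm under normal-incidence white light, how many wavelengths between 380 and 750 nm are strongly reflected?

3

At the upper boundary (n = 1.46 to n = 1.0) the reflected ray undergoes no phase shift.
Ray reflecting at the bottom interface goes from n = 1.0 toward n = 1.5: a half-wave phase shift.
Net: one phase inversion between the two reflected rays.
For strong reflection here: 2 n t = (m + ½) λ.
λ = 2 n t / (m + ½) = 2380 / (m + ½) nm.
m=2: 952 nm (IR); m=3: 680 nm (visible); m=4: 529 nm (visible); m=5: 433 nm (visible); m=6: 366 nm (UV).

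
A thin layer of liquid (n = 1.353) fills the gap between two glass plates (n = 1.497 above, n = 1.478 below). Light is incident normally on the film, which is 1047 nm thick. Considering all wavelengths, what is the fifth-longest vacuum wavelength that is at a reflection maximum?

Top surface (1.497 → 1.353): reflection off a lower-index medium gives no phase shift.
Ray reflecting at the bottom interface goes from n = 1.353 toward n = 1.478: a half-wave phase shift.
The two reflections differ by half a wavelength.
With one net inversion, constructive interference in reflection requires 2 n t = (m + ½) λ.
λ = 2 n t / (m + ½). The fifth-longest wavelength is m = 4: λ = 2 × 1.353 × 1047 / 4.50 = 630 nm.

630 nm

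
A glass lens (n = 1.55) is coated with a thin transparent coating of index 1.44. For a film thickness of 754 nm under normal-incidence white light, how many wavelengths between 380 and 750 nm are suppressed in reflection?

Top surface (1.0 → 1.44): reflection off a higher-index medium gives a half-wave phase shift.
Bottom surface (1.44 → 1.55): reflection off a higher-index medium gives a half-wave phase shift.
Zero or two π shifts → no net half-wave offset.
So the condition for destructive reflection is 2 n t = (m + ½) λ.
λ = 2 n t / (m + ½) = 2172 / (m + ½) nm.
m=2: 869 nm (IR); m=3: 620 nm (visible); m=4: 483 nm (visible); m=5: 395 nm (visible); m=6: 334 nm (UV).

3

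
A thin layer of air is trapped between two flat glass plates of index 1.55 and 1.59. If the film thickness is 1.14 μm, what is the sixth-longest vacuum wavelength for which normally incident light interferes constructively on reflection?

415 nm

At the upper boundary (n = 1.55 to n = 1.0) the reflected ray undergoes no phase shift.
Bottom surface (1.0 → 1.59): reflection off a higher-index medium gives a half-wave phase shift.
Exactly one π shift → a net half-wave offset.
So the condition for constructive reflection is 2 n t = (m + ½) λ.
λ = 2 n t / (m + ½). The sixth-longest wavelength is m = 5: λ = 2 × 1.0 × 1140 / 5.50 = 415 nm.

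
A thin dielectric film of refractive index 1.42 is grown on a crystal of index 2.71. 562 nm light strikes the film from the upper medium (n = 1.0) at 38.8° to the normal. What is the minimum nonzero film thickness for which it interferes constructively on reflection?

221 nm

Top surface (1.0 → 1.42): reflection off a higher-index medium gives a half-wave phase shift.
Ray reflecting at the bottom interface goes from n = 1.42 toward n = 2.71: a half-wave phase shift.
Zero or two π shifts → no net half-wave offset.
With no net inversion, constructive interference in reflection requires 2 n t cos θ_r = m λ.
Snell's law: 1.0 sin 38.8° = 1.42 sin θ_r → sin θ_r = 0.441, cos θ_r = 0.897.
Minimum nonzero at m = 1: t = λ / (2 n cos θ_r) = 562 / (2 × 1.42 × 0.897) = 221 nm.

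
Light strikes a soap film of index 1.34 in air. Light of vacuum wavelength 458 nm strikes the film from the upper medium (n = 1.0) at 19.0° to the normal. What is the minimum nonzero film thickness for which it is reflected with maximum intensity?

88.1 nm

Top surface (1.0 → 1.34): reflection off a higher-index medium gives a half-wave phase shift.
Bottom surface (1.34 → 1.0): reflection off a lower-index medium gives no phase shift.
Net: one phase inversion between the two reflected rays.
For bright reflection here: 2 n t cos θ_r = (m + ½) λ.
Snell's law: 1.0 sin 19.0° = 1.34 sin θ_r → sin θ_r = 0.243, cos θ_r = 0.970.
Minimum at m = 0: t = λ / (4 n cos θ_r) = 458 / (4 × 1.34 × 0.970) = 88.1 nm.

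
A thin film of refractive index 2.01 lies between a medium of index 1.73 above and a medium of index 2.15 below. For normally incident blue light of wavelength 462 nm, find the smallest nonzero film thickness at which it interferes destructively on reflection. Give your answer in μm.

0.0575 μm

Top surface (1.73 → 2.01): reflection off a higher-index medium gives a half-wave phase shift.
Bottom surface (2.01 → 2.15): reflection off a higher-index medium gives a half-wave phase shift.
Zero or two π shifts → no net half-wave offset.
With no net inversion, destructive interference in reflection requires 2 n t = (m + ½) λ.
Minimum at m = 0: t = λ / (4 n) = 462 / (4 × 2.01) = 57.5 nm.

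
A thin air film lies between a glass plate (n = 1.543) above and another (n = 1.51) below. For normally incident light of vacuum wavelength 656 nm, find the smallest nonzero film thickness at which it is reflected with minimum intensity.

328 nm

Top surface (1.543 → 1.0): reflection off a lower-index medium gives no phase shift.
At the lower boundary (n = 1.0 to n = 1.51) the reflected ray undergoes a half-wave phase shift.
Exactly one π shift → a net half-wave offset.
With one net inversion, destructive interference in reflection requires 2 n t = m λ.
Minimum nonzero at m = 1: t = λ / (2 n) = 656 / (2 × 1.0) = 328 nm.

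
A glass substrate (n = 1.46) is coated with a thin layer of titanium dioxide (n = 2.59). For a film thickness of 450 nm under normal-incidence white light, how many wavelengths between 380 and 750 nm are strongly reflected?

At the upper boundary (n = 1.0 to n = 2.59) the reflected ray undergoes a half-wave phase shift.
Bottom surface (2.59 → 1.46): reflection off a lower-index medium gives no phase shift.
Exactly one π shift → a net half-wave offset.
With one net inversion, constructive interference in reflection requires 2 n t = (m + ½) λ.
λ = 2 n t / (m + ½) = 2331 / (m + ½) nm.
m=2: 932 nm (IR); m=3: 666 nm (visible); m=4: 518 nm (visible); m=5: 424 nm (visible); m=6: 359 nm (UV).

3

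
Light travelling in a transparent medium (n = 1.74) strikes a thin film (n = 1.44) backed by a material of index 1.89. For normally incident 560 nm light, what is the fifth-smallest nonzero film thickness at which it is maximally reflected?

875 nm

Ray reflecting at the top interface goes from n = 1.74 toward n = 1.44: no phase shift.
At the lower boundary (n = 1.44 to n = 1.89) the reflected ray undergoes a half-wave phase shift.
Net: one phase inversion between the two reflected rays.
For bright reflection here: 2 n t = (m + ½) λ.
The fifth-smallest nonzero thickness corresponds to m = 4: t = (m + ½) λ / (2 n) = 4.50 × 560 / (2 × 1.44) = 875 nm.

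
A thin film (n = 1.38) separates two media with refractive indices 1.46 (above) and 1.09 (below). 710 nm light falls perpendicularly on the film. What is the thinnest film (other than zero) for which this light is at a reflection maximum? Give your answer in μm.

At the upper boundary (n = 1.46 to n = 1.38) the reflected ray undergoes no phase shift.
Ray reflecting at the bottom interface goes from n = 1.38 toward n = 1.09: no phase shift.
Zero or two π shifts → no net half-wave offset.
With no net inversion, constructive interference in reflection requires 2 n t = m λ.
Minimum nonzero at m = 1: t = λ / (2 n) = 710 / (2 × 1.38) = 257 nm.

0.257 μm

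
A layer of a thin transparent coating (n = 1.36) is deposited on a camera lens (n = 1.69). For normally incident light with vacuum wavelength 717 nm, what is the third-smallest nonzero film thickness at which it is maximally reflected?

791 nm

Ray reflecting at the top interface goes from n = 1.0 toward n = 1.36: a half-wave phase shift.
Bottom surface (1.36 → 1.69): reflection off a higher-index medium gives a half-wave phase shift.
Net: no relative phase inversion (both shifts match).
With no net inversion, constructive interference in reflection requires 2 n t = m λ.
The third-smallest nonzero thickness corresponds to m = 3: t = m λ / (2 n) = 3.00 × 717 / (2 × 1.36) = 791 nm.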